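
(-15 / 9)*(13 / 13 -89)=440 / 3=146.67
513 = 513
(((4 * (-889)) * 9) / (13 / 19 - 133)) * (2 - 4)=-202692 / 419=-483.75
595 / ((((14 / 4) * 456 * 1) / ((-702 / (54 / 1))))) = -1105 / 228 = -4.85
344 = 344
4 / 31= 0.13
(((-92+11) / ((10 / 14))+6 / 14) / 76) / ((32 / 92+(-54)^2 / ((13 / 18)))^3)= -52846987323 / 2340601393777225564160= -0.00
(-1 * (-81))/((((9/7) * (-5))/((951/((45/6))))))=-39942/25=-1597.68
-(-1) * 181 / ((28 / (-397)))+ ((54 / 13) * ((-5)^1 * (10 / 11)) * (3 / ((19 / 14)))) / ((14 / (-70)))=-179359469 / 76076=-2357.64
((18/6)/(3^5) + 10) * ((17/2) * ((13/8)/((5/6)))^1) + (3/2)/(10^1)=179393/1080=166.10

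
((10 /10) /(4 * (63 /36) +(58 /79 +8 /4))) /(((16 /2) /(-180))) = -3555 /1538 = -2.31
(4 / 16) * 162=81 / 2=40.50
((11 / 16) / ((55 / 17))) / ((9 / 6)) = 17 / 120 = 0.14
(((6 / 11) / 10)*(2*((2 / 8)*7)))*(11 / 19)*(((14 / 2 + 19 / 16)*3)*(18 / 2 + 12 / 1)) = 57.01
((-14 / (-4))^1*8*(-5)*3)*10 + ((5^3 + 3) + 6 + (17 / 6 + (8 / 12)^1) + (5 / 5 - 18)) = -8159 / 2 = -4079.50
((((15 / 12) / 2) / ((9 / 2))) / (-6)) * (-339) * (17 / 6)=9605 / 432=22.23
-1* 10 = -10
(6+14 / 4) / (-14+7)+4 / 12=-43 / 42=-1.02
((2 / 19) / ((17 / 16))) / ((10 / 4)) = 64 / 1615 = 0.04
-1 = -1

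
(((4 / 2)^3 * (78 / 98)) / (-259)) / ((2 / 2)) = -0.02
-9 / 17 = -0.53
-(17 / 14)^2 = -289 / 196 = -1.47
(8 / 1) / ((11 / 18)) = 144 / 11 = 13.09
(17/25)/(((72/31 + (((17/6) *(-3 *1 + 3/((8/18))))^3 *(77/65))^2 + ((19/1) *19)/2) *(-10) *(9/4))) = -46694662144/3119669140931611875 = -0.00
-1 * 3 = -3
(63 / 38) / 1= 63 / 38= 1.66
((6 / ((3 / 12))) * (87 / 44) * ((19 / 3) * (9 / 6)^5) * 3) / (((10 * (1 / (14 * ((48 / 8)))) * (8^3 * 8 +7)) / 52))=328975101 / 451330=728.90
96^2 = 9216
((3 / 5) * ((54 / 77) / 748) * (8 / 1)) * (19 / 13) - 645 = -644.99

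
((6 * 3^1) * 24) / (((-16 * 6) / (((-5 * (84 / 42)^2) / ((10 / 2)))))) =18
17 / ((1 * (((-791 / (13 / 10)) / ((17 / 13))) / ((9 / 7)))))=-2601 / 55370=-0.05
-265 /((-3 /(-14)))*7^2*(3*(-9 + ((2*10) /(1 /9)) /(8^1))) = -2454165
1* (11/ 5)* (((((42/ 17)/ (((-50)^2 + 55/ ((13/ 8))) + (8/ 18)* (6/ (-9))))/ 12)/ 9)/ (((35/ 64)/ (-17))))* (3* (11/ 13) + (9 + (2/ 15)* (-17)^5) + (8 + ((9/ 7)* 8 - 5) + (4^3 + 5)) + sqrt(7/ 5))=22729159552/ 194529125 - 3432* sqrt(35)/ 27789875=116.84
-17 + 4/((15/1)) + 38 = 319/15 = 21.27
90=90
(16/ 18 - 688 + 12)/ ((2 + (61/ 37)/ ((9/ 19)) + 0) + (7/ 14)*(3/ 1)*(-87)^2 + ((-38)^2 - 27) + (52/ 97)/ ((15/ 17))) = -31152520/ 589566529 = -0.05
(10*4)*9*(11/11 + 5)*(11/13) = 23760/13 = 1827.69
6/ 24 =0.25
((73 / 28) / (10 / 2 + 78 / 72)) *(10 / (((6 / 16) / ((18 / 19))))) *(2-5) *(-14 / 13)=8640 / 247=34.98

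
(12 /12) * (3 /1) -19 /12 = 17 /12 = 1.42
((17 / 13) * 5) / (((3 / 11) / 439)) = 410465 / 39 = 10524.74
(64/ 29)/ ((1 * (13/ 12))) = 768/ 377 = 2.04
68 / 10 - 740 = -3666 / 5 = -733.20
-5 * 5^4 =-3125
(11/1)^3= 1331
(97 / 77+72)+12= 6565 / 77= 85.26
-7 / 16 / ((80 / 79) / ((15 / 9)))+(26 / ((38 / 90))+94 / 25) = 23572973 / 364800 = 64.62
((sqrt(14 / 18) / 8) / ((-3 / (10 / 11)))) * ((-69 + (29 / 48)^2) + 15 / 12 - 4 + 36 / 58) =23640935 * sqrt(7) / 26459136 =2.36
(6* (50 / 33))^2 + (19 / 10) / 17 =1702299 / 20570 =82.76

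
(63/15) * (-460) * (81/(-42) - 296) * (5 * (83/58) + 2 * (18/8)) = 194552124/29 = 6708693.93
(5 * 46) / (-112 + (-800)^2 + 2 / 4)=460 / 1279777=0.00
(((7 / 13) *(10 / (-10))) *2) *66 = -924 / 13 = -71.08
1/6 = 0.17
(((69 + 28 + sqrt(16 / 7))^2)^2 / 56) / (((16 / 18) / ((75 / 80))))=862685505 * sqrt(7) / 21952 + 586474812855 / 351232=1773739.39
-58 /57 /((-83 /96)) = 1856 /1577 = 1.18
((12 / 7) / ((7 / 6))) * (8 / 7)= 1.68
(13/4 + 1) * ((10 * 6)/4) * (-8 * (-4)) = 2040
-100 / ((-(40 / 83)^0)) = 100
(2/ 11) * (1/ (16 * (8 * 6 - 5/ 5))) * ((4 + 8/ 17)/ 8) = 19/ 140624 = 0.00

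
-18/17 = -1.06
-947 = -947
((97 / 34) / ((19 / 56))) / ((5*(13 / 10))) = 1.29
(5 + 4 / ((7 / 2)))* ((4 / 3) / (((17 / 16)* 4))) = 688 / 357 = 1.93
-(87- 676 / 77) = -6023 / 77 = -78.22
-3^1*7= -21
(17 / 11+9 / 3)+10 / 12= 355 / 66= 5.38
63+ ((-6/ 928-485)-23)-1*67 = -237571/ 464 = -512.01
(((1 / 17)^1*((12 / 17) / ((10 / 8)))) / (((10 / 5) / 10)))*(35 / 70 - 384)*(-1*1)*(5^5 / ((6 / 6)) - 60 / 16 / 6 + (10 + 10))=57881655 / 289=200282.54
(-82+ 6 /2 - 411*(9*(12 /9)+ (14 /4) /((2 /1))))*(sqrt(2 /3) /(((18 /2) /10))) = -114605*sqrt(6) /54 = -5198.59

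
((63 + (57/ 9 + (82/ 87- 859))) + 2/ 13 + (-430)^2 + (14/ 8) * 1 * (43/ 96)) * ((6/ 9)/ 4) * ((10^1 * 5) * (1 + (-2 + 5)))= 666338923325/ 108576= 6137073.79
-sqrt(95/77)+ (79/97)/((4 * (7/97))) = 79/28- sqrt(7315)/77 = 1.71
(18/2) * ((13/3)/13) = 3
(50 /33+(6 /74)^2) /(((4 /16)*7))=39284 /45177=0.87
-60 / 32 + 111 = 109.12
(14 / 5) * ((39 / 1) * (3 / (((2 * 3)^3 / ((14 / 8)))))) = 637 / 240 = 2.65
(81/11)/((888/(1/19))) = 27/61864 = 0.00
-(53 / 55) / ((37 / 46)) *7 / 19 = -0.44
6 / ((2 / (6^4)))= 3888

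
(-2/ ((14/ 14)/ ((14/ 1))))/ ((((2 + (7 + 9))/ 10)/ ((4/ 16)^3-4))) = 2975/ 48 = 61.98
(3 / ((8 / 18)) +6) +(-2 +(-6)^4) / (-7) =-4819 / 28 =-172.11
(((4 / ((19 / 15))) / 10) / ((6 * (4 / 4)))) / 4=1 / 76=0.01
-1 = -1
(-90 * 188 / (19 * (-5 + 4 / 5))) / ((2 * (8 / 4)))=7050 / 133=53.01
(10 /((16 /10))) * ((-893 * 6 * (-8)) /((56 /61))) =4085475 /14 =291819.64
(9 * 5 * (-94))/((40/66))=-13959/2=-6979.50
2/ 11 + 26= 288/ 11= 26.18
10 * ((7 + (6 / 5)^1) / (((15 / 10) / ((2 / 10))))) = 10.93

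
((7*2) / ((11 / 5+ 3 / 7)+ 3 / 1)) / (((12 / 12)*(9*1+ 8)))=490 / 3349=0.15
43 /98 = 0.44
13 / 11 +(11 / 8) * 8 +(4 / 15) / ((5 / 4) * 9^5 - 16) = 593313986 / 48704865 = 12.18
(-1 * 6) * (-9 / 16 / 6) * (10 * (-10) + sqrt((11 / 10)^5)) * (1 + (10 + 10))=-4725 / 4 + 22869 * sqrt(110) / 16000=-1166.26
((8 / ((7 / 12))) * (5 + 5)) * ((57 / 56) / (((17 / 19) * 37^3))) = 129960 / 42193949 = 0.00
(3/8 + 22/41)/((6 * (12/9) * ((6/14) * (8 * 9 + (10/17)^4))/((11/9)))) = 174809453/38795798016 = 0.00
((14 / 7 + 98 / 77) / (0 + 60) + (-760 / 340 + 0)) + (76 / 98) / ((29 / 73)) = -303729 / 1328635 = -0.23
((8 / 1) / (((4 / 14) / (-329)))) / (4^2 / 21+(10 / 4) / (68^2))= -1789044096 / 148073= -12082.18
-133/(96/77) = -10241/96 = -106.68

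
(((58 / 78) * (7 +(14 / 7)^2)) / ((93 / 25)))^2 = 63600625 / 13155129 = 4.83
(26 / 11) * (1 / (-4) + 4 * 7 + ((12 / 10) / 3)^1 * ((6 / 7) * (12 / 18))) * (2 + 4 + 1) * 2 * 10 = 101842 / 11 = 9258.36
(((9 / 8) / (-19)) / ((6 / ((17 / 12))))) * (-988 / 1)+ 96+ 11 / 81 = 109.95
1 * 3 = 3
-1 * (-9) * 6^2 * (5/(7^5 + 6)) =1620/16813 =0.10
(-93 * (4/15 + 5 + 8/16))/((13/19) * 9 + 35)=-101897/7820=-13.03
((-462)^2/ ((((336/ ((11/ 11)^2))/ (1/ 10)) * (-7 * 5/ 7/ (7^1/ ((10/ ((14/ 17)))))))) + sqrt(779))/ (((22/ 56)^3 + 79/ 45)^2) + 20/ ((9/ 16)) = 975827865600 * sqrt(779)/ 3218805574609 + 82084040802055232/ 2462386264575885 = 41.80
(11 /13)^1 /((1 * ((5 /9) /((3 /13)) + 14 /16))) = 2376 /9217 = 0.26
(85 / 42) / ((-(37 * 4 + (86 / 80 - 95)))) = -0.04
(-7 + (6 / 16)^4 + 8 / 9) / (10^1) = -224551 / 368640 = -0.61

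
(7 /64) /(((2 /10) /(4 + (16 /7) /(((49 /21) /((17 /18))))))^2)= 819025 /12348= 66.33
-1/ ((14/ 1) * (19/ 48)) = -0.18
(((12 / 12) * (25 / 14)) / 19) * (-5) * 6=-375 / 133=-2.82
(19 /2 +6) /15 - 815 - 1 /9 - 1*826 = -147607 /90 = -1640.08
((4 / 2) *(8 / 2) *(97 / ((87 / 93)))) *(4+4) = 192448 / 29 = 6636.14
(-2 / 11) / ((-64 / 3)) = 3 / 352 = 0.01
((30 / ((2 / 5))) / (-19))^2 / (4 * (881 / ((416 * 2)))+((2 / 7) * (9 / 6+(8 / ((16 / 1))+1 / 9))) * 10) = 73710000 / 48570023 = 1.52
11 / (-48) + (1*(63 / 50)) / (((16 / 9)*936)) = -57011 / 249600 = -0.23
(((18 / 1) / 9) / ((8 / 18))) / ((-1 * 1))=-9 / 2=-4.50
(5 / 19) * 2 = 10 / 19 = 0.53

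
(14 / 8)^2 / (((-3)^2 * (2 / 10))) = 245 / 144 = 1.70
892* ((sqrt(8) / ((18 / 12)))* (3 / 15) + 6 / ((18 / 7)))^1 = 3568* sqrt(2) / 15 + 6244 / 3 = 2417.73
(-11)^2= 121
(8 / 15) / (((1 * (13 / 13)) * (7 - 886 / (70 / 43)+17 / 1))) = -56 / 54627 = -0.00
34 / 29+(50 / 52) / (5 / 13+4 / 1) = 4601 / 3306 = 1.39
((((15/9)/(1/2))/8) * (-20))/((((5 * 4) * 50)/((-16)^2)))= -32/15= -2.13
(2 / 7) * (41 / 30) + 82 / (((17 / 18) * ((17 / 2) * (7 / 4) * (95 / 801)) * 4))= 1045541 / 82365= 12.69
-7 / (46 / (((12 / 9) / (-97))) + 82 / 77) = 1078 / 515197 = 0.00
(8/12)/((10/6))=2/5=0.40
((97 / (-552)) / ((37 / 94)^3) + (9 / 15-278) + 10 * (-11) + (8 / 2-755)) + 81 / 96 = -637743162473 / 559209120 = -1140.44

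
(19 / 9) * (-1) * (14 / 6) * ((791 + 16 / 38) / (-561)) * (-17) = -9569 / 81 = -118.14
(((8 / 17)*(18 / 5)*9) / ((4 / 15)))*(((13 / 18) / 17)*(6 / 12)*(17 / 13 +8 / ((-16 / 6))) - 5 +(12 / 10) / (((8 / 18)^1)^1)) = -192996 / 1445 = -133.56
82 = 82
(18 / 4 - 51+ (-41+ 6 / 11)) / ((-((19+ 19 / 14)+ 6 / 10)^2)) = 4686850 / 23672979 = 0.20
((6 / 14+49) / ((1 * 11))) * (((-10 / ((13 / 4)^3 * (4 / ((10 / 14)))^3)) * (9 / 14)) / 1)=-1946250 / 406174769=-0.00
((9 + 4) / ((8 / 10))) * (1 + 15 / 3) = 195 / 2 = 97.50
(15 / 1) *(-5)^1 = -75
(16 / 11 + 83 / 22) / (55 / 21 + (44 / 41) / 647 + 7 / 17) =1089065985 / 631794284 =1.72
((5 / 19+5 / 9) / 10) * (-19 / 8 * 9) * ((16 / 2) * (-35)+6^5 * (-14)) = 191002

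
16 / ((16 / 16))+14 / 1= 30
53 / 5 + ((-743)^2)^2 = 1523790492058 / 5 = 304758098411.60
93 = 93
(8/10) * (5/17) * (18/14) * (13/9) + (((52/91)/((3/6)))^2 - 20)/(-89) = 0.65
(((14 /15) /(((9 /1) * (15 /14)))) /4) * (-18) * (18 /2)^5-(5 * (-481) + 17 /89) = -51874342 /2225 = -23314.31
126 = 126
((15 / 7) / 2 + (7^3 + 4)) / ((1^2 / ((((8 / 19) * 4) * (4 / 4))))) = 77968 / 133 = 586.23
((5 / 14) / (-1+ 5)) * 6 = 15 / 28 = 0.54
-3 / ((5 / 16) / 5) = -48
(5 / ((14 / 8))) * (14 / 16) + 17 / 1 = 39 / 2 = 19.50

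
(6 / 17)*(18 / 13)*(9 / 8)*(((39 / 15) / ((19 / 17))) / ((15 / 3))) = 243 / 950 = 0.26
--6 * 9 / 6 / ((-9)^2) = 1 / 9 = 0.11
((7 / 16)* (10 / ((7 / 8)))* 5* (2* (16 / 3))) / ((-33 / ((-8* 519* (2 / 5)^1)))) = 13420.61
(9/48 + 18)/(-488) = -0.04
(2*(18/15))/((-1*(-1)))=12/5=2.40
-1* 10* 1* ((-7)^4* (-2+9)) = -168070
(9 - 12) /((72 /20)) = -5 /6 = -0.83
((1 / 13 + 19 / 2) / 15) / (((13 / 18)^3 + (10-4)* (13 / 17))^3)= 40443376533486336 / 7752777087354398125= 0.01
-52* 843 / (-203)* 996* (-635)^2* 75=1320380101170000 / 203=6504335473743.84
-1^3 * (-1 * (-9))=-9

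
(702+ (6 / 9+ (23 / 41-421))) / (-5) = -34714 / 615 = -56.45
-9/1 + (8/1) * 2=7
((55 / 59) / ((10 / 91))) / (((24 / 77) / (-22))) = -598.76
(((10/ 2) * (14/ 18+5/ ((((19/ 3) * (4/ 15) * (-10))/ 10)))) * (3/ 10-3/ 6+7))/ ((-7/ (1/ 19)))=25381/ 45486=0.56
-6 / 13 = -0.46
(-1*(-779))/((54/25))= 360.65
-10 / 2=-5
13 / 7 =1.86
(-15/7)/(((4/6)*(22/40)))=-450/77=-5.84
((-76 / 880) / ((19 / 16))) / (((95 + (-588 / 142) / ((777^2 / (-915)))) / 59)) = -22938964 / 507898325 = -0.05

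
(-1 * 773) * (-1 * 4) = 3092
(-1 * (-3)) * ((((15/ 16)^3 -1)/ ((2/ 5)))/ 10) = -2163/ 16384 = -0.13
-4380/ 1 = -4380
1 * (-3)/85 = -0.04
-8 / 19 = -0.42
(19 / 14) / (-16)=-19 / 224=-0.08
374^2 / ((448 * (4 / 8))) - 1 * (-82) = 39561 / 56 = 706.45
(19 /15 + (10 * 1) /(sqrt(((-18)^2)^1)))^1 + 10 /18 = 107 /45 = 2.38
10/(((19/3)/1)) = 30/19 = 1.58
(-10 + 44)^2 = 1156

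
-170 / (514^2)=-85 / 132098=-0.00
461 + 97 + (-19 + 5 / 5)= 540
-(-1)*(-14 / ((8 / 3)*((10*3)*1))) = -7 / 40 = -0.18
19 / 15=1.27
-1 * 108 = -108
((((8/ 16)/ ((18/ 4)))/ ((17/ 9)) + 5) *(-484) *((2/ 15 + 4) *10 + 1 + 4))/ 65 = -5785736/ 3315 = -1745.32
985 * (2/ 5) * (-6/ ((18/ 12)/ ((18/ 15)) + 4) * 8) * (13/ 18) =-163904/ 63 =-2601.65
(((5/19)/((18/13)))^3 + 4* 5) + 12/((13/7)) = 26.47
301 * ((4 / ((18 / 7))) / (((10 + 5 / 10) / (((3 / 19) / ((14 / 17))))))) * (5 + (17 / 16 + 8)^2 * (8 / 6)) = 16071035 / 16416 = 978.99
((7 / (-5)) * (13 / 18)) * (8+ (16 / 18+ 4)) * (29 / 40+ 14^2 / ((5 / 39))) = -161456659 / 8100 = -19932.92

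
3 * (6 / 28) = 9 / 14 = 0.64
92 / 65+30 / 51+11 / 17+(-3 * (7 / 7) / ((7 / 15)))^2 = 2381146 / 54145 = 43.98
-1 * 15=-15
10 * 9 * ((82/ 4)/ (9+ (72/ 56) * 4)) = 1435/ 11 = 130.45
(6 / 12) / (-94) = -0.01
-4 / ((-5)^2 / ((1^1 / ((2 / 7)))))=-14 / 25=-0.56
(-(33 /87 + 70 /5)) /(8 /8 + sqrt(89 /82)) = 34194 /203-417 * sqrt(7298) /203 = -7.04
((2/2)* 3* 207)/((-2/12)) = -3726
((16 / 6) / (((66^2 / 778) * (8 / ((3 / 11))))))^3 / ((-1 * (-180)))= 58863869 / 2475279168104160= 0.00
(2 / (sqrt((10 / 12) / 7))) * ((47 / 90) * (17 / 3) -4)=-6.03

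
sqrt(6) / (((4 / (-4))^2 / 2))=2 *sqrt(6)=4.90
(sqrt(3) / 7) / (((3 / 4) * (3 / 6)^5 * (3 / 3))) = 128 * sqrt(3) / 21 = 10.56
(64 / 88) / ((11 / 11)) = 8 / 11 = 0.73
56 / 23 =2.43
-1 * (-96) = 96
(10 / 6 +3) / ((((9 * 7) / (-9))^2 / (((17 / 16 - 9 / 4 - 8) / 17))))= -7 / 136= -0.05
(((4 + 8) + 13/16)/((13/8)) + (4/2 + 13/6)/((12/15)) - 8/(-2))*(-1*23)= -122659/312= -393.14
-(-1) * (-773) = -773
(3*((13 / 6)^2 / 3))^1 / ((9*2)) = 169 / 648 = 0.26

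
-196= -196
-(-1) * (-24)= -24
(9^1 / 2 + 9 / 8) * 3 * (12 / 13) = 405 / 26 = 15.58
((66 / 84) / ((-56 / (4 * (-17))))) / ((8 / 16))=187 / 98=1.91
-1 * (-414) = 414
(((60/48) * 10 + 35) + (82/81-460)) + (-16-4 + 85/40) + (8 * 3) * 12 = -91603/648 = -141.36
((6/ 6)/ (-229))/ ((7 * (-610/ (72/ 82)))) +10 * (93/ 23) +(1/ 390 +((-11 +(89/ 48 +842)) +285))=111077542835411/ 95897743760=1158.29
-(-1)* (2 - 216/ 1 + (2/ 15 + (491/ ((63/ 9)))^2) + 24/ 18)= 3460003/ 735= 4707.49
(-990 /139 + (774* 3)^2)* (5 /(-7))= -535316490 /139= -3851197.77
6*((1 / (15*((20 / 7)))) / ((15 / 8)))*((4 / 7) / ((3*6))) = 8 / 3375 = 0.00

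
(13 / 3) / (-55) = -13 / 165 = -0.08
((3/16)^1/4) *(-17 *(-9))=459/64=7.17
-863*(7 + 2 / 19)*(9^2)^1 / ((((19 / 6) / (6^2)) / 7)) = -14268600360 / 361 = -39525208.75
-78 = -78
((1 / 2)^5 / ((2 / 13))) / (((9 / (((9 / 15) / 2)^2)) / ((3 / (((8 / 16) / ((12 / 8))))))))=117 / 6400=0.02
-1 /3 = -0.33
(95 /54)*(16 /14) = 2.01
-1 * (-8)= 8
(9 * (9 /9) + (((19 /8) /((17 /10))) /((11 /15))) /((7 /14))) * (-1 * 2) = -4791 /187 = -25.62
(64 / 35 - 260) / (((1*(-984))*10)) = 753 / 28700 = 0.03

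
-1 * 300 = -300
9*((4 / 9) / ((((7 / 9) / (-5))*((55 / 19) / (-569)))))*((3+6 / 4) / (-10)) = -2274.52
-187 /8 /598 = -187 /4784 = -0.04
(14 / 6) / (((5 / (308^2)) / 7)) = 4648336 / 15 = 309889.07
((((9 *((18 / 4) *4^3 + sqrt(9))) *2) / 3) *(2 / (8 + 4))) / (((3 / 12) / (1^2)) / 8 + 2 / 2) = 3104 / 11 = 282.18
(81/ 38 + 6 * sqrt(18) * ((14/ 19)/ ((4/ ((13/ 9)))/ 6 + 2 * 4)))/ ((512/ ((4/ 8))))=81/ 38912 + 819 * sqrt(2)/ 535040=0.00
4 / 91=0.04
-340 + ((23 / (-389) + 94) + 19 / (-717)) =-68636480 / 278913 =-246.09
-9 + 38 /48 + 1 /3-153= -1287 /8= -160.88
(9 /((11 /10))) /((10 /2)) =18 /11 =1.64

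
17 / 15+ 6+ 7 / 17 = 1924 / 255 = 7.55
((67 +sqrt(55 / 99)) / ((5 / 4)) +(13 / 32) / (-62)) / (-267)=-531647 / 2648640-4 * sqrt(5) / 4005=-0.20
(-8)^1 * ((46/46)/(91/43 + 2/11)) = -3784/1087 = -3.48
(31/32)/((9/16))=31/18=1.72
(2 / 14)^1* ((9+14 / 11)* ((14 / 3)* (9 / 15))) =226 / 55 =4.11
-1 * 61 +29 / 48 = -2899 / 48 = -60.40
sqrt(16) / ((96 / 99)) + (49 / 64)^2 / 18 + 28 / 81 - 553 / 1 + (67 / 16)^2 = -530.96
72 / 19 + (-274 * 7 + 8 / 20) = -181812 / 95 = -1913.81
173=173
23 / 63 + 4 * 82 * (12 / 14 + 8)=183047 / 63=2905.51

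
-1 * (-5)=5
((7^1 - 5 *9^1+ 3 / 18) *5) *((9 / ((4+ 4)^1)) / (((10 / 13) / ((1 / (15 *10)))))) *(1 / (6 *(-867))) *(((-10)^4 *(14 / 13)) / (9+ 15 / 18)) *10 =198625 / 51153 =3.88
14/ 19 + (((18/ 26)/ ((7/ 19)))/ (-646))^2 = 134021243/ 181883884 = 0.74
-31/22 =-1.41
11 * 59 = 649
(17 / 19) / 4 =17 / 76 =0.22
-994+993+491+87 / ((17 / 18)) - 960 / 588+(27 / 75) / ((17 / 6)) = 12091246 / 20825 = 580.61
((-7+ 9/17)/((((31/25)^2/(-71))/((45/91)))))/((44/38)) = 189703125/1486667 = 127.60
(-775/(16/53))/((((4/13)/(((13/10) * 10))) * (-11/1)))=6941675/704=9860.33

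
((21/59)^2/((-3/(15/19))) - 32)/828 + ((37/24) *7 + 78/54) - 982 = -969.80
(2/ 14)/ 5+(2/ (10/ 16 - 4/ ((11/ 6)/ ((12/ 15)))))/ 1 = -30307/ 17255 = -1.76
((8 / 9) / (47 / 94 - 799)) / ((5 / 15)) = -16 / 4791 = -0.00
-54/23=-2.35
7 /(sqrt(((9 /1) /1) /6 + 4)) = 7*sqrt(22) /11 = 2.98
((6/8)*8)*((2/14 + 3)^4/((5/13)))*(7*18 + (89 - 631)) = -7601138688/12005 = -633164.41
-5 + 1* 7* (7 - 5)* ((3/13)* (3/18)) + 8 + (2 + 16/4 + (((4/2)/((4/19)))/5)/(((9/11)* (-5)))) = 53083/5850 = 9.07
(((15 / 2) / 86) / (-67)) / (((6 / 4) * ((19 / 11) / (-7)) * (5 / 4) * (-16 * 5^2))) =-77 / 10947800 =-0.00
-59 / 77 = -0.77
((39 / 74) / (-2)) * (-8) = 78 / 37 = 2.11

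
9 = 9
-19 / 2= -9.50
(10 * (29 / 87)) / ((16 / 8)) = 5 / 3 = 1.67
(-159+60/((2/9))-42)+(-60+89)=98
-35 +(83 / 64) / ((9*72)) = -35.00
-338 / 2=-169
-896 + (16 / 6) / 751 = -2018680 / 2253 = -896.00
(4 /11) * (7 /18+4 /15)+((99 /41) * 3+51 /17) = 212738 /20295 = 10.48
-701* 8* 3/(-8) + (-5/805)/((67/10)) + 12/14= 22694297/10787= 2103.86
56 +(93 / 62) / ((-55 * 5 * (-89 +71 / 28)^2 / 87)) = 10029223232 / 179093475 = 56.00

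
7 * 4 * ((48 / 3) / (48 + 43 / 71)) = 9.22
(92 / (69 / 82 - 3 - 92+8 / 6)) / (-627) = 7544 / 4772515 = 0.00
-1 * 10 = -10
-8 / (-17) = 8 / 17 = 0.47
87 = 87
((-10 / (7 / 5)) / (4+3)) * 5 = -250 / 49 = -5.10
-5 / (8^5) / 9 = -5 / 294912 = -0.00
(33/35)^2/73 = 1089/89425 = 0.01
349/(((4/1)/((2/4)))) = 349/8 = 43.62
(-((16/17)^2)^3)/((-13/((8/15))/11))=1476395008/4706825955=0.31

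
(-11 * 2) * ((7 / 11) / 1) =-14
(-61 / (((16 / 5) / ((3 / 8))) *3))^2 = 93025 / 16384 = 5.68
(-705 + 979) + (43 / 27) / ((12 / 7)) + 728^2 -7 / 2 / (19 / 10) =3264262627 / 6156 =530257.09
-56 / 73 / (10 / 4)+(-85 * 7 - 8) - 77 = -248312 / 365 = -680.31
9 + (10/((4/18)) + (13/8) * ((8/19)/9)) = 9247/171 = 54.08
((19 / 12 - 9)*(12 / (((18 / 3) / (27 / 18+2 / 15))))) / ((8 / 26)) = -56693 / 720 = -78.74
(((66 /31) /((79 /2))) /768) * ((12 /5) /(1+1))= 33 /391840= 0.00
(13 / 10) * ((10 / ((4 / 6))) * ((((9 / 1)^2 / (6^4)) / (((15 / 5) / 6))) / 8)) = 39 / 128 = 0.30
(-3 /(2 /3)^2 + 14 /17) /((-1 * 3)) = 403 /204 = 1.98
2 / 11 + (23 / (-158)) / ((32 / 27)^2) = 139147 / 1779712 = 0.08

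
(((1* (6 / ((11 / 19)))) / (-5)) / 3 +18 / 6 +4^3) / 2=3647 / 110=33.15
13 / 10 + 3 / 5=19 / 10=1.90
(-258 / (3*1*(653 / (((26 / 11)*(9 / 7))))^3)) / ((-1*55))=1101909744 / 6991565148592255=0.00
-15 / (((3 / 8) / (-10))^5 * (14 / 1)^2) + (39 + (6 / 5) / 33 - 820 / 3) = 225228854143 / 218295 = 1031763.69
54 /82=27 /41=0.66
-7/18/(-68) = 7/1224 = 0.01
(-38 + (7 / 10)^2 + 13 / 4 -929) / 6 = -48163 / 300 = -160.54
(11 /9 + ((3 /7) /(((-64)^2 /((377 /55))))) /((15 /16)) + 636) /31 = 2826211393 /137491200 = 20.56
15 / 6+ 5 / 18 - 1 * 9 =-6.22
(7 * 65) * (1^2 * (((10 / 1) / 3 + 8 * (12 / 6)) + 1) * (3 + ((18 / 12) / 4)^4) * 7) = 801037055 / 4096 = 195565.69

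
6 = 6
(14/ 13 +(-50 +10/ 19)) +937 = 219485/ 247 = 888.60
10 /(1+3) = 5 /2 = 2.50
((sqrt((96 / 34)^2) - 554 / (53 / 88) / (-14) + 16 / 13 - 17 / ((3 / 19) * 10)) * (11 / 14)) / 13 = 1596124937 / 447670860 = 3.57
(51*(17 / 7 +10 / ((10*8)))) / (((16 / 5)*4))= 36465 / 3584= 10.17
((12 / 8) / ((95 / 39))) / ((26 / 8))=18 / 95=0.19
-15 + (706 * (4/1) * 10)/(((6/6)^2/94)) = 2654545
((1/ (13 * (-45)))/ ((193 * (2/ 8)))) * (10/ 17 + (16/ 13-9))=2116/ 8317335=0.00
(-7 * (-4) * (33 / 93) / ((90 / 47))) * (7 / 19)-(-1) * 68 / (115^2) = 134372038 / 70105725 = 1.92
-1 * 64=-64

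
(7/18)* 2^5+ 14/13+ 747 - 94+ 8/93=2417785/3627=666.61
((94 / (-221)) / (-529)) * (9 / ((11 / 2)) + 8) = 9964 / 1285999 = 0.01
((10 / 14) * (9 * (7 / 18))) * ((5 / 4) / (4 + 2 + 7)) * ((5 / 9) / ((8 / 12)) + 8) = 1325 / 624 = 2.12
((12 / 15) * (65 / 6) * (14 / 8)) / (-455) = -1 / 30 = -0.03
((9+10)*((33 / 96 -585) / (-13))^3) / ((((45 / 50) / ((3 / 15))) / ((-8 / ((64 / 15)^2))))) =-3110608358043775 / 18429771776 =-168781.71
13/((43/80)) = 1040/43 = 24.19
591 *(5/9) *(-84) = -27580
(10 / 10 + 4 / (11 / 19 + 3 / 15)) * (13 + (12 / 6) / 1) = 3405 / 37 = 92.03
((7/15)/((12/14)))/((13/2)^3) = 196/98865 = 0.00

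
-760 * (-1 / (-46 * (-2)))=190 / 23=8.26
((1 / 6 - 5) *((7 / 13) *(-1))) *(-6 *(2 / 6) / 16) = -203 / 624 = -0.33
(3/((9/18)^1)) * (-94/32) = -141/8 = -17.62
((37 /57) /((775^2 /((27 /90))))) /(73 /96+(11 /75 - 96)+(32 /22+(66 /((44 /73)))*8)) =19536 /47140965234125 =0.00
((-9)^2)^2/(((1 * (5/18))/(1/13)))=118098/65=1816.89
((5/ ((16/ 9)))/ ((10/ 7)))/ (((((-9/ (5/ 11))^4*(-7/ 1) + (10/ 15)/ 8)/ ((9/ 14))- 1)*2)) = -1063125/ 1807458392416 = -0.00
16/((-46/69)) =-24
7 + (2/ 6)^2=64/ 9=7.11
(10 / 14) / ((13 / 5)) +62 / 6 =2896 / 273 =10.61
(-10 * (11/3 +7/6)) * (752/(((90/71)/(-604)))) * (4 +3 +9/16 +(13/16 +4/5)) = 21451477364/135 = 158899832.33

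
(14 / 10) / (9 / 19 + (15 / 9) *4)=399 / 2035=0.20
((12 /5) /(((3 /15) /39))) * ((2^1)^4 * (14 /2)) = 52416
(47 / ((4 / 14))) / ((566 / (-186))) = -30597 / 566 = -54.06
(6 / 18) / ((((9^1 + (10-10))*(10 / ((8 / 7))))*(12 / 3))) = 1 / 945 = 0.00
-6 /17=-0.35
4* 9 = 36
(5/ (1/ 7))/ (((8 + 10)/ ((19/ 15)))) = 133/ 54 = 2.46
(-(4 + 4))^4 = 4096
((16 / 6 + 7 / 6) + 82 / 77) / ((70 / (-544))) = -307768 / 8085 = -38.07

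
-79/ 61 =-1.30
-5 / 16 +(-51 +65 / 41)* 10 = -324365 / 656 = -494.46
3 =3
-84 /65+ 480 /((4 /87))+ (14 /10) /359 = 48717467 /4667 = 10438.71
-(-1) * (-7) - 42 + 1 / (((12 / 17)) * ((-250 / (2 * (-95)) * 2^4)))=-234877 / 4800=-48.93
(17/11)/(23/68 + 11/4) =0.50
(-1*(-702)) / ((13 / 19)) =1026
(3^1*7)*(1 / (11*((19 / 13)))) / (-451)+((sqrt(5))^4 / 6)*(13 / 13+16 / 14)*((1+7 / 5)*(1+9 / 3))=56553489 / 659813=85.71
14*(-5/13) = -70/13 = -5.38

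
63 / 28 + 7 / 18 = 95 / 36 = 2.64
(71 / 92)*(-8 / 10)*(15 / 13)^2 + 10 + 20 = 113415 / 3887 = 29.18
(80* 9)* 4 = 2880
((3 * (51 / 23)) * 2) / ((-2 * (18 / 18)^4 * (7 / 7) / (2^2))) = -612 / 23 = -26.61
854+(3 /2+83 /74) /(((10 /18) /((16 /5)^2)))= 4173238 /4625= 902.32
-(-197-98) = 295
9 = 9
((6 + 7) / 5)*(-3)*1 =-39 / 5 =-7.80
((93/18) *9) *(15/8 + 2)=2883/16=180.19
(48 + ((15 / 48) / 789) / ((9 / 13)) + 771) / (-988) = -376727 / 454464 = -0.83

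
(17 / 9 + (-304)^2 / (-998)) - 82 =-775651 / 4491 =-172.71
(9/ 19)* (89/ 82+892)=423.04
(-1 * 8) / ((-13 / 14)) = 112 / 13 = 8.62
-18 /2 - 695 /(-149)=-4.34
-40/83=-0.48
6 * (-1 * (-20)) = 120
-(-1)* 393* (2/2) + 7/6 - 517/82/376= 775687/1968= 394.15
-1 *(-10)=10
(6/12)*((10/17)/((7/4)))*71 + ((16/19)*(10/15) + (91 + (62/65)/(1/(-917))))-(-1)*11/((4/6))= -665471699/881790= -754.68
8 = 8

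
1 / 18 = 0.06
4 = 4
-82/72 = -41/36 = -1.14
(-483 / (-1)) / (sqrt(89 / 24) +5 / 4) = -28980 / 103 +1932* sqrt(534) / 103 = 152.09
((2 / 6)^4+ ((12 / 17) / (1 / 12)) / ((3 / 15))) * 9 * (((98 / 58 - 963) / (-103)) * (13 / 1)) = 21142145518 / 457011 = 46261.79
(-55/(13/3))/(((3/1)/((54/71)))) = -2970/923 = -3.22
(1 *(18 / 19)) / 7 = 18 / 133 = 0.14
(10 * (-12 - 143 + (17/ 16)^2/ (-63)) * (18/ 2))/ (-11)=12500645/ 9856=1268.33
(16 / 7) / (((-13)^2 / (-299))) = -368 / 91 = -4.04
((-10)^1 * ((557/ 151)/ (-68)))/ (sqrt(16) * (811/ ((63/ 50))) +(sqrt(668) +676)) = 8982769635/ 53824180432342 - 11053665 * sqrt(167)/ 107648360864684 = 0.00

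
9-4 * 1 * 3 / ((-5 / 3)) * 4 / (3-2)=189 / 5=37.80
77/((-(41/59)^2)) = -268037/1681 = -159.45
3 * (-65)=-195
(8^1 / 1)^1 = 8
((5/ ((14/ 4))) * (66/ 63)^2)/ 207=4840/ 639009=0.01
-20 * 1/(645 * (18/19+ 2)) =-0.01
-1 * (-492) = 492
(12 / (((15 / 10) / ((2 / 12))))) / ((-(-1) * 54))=2 / 81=0.02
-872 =-872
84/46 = 42/23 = 1.83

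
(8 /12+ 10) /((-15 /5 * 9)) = -32 /81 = -0.40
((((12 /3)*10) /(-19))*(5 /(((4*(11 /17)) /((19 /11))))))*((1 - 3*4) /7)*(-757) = -643450 /77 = -8356.49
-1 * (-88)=88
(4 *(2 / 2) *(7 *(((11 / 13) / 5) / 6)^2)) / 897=847 / 34108425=0.00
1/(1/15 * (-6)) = -5/2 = -2.50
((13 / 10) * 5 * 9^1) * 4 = 234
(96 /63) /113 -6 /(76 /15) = -105569 /90174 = -1.17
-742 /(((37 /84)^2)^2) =-36942054912 /1874161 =-19711.25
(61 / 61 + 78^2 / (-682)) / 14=-2701 / 4774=-0.57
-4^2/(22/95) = -760/11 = -69.09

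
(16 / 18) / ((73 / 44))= 352 / 657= 0.54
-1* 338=-338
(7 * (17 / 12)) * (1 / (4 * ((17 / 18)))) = 21 / 8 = 2.62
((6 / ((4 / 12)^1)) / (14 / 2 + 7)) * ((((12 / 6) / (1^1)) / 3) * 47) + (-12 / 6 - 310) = -1902 / 7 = -271.71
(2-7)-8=-13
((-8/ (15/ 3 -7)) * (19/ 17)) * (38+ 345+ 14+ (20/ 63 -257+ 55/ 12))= 647.79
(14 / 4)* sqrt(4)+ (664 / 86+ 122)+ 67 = 8760 / 43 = 203.72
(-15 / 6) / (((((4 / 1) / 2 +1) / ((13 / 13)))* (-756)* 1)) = 5 / 4536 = 0.00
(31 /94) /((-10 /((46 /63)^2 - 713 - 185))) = 55211713 /1865430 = 29.60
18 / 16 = 9 / 8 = 1.12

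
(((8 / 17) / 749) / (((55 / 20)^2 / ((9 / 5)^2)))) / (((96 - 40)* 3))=0.00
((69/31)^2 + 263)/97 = 257504/93217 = 2.76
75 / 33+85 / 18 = 1385 / 198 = 6.99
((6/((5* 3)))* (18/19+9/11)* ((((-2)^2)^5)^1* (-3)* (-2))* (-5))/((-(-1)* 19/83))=-376344576/3971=-94773.25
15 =15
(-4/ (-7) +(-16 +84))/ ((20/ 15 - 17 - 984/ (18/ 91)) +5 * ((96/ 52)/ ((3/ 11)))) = -18720/ 1353121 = -0.01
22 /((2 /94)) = 1034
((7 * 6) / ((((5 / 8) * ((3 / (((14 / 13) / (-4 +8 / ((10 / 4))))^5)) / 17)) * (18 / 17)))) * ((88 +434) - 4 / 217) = -171930515378125 / 207181494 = -829854.60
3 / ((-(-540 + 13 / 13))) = 3 / 539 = 0.01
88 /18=44 /9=4.89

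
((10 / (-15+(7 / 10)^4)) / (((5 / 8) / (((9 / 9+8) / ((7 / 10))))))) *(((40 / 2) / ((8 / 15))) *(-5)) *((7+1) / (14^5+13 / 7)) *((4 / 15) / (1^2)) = 640000000 / 61741990091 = 0.01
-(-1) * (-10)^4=10000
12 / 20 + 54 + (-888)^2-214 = 788384.60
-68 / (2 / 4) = -136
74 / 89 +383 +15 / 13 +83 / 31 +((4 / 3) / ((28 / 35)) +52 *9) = 92249500 / 107601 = 857.33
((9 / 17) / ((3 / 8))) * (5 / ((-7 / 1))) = -120 / 119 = -1.01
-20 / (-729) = 20 / 729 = 0.03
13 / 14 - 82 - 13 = -1317 / 14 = -94.07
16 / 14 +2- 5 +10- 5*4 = -83 / 7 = -11.86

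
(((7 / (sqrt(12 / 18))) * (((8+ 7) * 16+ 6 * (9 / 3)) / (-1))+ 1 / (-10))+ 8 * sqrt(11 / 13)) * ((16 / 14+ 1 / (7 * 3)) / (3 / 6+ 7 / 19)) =-40850 * sqrt(6) / 33 -95 / 693+ 7600 * sqrt(143) / 9009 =-3022.22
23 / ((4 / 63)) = 362.25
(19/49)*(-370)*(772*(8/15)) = -8683456/147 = -59071.13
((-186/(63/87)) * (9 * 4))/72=-899/7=-128.43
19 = 19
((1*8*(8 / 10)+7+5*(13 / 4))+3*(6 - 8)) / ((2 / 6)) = 1419 / 20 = 70.95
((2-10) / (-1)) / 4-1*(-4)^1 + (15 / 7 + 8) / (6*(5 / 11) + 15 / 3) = 4351 / 595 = 7.31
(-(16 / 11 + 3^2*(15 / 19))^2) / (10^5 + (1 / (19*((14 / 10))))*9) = -22403647 / 30576803455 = -0.00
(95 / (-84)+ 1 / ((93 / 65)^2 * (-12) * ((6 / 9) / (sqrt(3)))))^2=401375 * sqrt(3) / 2906064+ 100892004925 / 78196370112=1.53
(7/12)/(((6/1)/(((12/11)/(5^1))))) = 7/330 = 0.02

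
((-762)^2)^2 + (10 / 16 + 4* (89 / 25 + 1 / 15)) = 202288472850679 / 600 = 337147454751.13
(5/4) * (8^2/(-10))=-8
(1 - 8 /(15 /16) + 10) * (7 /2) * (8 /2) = 518 /15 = 34.53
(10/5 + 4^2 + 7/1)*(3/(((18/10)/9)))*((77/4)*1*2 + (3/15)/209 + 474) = 80334525/418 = 192187.86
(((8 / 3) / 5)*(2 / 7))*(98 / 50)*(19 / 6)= 1064 / 1125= 0.95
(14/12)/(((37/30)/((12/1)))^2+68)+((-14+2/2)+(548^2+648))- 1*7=378923665244/1259167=300932.02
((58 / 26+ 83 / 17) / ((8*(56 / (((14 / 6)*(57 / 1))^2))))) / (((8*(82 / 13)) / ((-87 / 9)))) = -53.80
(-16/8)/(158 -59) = -2/99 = -0.02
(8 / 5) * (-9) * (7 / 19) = -504 / 95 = -5.31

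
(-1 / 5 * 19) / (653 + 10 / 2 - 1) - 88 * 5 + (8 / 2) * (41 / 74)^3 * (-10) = -446.81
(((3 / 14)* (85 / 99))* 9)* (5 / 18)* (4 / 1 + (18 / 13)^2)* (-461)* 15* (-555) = 135922968750 / 13013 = 10445167.81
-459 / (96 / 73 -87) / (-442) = -219 / 18070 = -0.01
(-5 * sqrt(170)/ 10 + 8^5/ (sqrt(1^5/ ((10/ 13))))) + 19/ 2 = -sqrt(170)/ 2 + 19/ 2 + 32768 * sqrt(130)/ 13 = 28742.42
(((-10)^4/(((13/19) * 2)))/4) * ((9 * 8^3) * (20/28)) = 547200000/91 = 6013186.81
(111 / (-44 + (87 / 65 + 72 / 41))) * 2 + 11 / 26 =-14183237 / 2834338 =-5.00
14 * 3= 42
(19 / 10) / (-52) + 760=395181 / 520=759.96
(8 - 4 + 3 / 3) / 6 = 5 / 6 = 0.83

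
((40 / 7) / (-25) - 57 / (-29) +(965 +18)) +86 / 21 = 430142 / 435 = 988.83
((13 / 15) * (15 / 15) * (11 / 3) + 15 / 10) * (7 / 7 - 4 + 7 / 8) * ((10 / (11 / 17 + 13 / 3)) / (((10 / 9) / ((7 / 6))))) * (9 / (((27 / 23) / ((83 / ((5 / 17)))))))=-27639668399 / 609600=-45340.66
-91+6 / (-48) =-729 / 8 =-91.12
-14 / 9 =-1.56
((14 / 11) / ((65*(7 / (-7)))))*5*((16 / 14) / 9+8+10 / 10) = -1150 / 1287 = -0.89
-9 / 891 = -1 / 99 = -0.01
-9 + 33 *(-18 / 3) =-207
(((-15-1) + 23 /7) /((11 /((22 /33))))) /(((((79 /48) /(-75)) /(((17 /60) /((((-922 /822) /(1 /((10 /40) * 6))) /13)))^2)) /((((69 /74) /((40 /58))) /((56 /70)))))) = 54417867923627 /191329255964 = 284.42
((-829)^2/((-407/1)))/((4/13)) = -8934133/1628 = -5487.80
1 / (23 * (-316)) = -1 / 7268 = -0.00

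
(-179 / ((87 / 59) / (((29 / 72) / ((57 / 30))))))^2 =2788368025 / 4210704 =662.21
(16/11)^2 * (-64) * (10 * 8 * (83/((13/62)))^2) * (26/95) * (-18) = 249909051654144/29887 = 8361797826.95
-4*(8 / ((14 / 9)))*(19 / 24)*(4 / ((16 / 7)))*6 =-171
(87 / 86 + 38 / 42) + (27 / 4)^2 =685975 / 14448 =47.48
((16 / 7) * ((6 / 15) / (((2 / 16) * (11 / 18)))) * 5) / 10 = 2304 / 385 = 5.98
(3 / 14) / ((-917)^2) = 0.00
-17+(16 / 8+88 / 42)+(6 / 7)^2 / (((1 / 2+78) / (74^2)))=38.35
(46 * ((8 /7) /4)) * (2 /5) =184 /35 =5.26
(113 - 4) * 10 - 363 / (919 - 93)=899977 / 826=1089.56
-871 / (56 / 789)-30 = -688899 / 56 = -12301.77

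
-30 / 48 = -5 / 8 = -0.62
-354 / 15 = -118 / 5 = -23.60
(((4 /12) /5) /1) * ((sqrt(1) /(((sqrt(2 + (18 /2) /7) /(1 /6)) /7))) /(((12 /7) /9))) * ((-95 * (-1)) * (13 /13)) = 931 * sqrt(161) /552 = 21.40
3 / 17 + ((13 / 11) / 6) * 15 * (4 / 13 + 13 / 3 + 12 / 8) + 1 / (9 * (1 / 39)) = 16945 / 748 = 22.65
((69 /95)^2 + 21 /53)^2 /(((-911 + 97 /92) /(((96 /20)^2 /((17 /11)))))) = -0.01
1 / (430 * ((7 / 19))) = 19 / 3010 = 0.01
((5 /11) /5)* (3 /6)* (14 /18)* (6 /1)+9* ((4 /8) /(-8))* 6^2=-2645 /132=-20.04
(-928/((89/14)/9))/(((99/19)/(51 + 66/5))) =-79238208/4895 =-16187.58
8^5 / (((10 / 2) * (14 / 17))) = 7957.94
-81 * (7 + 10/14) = -4374/7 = -624.86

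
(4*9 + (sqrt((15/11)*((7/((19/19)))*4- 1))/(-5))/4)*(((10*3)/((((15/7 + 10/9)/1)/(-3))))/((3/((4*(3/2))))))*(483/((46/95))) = -81443880/41 + 2036097*sqrt(55)/902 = -1969695.41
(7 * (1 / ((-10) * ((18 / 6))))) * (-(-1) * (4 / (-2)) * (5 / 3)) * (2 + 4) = 14 / 3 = 4.67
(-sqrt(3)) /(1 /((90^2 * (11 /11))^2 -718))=-65609282 * sqrt(3)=-113638609.87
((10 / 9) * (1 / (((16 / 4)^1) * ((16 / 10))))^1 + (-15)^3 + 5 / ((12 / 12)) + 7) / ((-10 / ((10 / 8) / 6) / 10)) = 2421235 / 3456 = 700.59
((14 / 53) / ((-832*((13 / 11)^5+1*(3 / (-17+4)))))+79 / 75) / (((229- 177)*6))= 581895853729 / 172384069478400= 0.00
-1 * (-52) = 52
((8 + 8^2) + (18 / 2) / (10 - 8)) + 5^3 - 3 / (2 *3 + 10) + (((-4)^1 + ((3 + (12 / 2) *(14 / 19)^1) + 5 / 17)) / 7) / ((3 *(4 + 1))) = 7283961 / 36176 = 201.35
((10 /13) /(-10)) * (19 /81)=-19 /1053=-0.02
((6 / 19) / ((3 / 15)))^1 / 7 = 30 / 133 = 0.23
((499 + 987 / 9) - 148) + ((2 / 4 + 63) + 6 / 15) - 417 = 3227 / 30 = 107.57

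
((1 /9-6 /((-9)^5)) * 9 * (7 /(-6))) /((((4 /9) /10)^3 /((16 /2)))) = -1915375 /18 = -106409.72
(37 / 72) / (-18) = -37 / 1296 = -0.03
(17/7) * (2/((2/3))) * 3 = 153/7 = 21.86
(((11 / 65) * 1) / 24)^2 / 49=0.00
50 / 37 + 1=87 / 37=2.35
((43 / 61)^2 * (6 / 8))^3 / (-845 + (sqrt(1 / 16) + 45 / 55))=-1877444825553 / 30609696978352208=-0.00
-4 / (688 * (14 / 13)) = -13 / 2408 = -0.01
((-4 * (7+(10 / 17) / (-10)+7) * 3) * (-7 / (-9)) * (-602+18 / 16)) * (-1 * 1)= -2658271 / 34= -78184.44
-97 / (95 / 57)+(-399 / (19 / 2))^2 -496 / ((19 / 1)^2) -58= 2971799 / 1805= 1646.43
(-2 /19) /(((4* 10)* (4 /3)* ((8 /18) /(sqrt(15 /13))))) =-27* sqrt(195) /79040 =-0.00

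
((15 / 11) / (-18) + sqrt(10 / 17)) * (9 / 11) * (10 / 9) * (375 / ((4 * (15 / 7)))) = -4375 / 1452 + 875 * sqrt(170) / 374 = 27.49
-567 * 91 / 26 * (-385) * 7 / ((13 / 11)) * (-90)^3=-42887436322500 / 13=-3299033563269.23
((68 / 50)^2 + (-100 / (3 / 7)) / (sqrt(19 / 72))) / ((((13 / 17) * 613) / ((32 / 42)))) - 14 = -1463989318 / 104593125 - 54400 * sqrt(38) / 454233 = -14.74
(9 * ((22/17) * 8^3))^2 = 10277093376/289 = 35560876.73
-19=-19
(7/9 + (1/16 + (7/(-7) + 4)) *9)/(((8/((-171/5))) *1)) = -77539/640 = -121.15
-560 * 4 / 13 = -2240 / 13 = -172.31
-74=-74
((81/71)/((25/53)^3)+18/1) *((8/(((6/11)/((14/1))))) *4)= 26305489056/1109375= 23711.99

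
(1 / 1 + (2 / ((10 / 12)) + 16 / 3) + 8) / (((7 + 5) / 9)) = 251 / 20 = 12.55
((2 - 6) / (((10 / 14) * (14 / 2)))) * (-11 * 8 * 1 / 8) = 44 / 5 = 8.80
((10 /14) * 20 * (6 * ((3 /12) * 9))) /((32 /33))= 22275 /112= 198.88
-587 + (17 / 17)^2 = -586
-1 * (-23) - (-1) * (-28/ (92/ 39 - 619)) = 554219/ 24049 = 23.05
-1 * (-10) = 10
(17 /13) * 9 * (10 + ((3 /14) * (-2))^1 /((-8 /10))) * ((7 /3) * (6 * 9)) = 406215 /26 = 15623.65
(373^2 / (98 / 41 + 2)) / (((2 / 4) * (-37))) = -5704289 / 3330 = -1713.00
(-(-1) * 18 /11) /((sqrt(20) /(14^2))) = 1764 * sqrt(5) /55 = 71.72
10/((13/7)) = 70/13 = 5.38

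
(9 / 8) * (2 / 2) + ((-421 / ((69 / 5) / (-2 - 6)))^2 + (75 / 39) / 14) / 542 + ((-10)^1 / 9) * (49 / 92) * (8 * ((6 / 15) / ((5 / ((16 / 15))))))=7792697195197 / 70446612600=110.62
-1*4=-4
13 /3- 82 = -233 /3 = -77.67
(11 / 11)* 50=50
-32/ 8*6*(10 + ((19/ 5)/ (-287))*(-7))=-49656/ 205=-242.22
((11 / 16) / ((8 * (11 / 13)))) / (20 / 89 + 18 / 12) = 1157 / 19648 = 0.06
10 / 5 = 2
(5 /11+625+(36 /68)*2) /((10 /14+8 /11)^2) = 63148162 /209457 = 301.49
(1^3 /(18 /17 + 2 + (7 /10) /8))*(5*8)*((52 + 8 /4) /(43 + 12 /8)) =5875200 /380831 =15.43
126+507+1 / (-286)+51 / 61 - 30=10534463 / 17446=603.83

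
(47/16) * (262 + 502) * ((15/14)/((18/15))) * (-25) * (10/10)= -5610625/112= -50094.87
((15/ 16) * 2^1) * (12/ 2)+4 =61/ 4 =15.25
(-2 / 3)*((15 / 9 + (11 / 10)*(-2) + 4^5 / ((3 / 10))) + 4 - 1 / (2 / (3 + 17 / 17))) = -34148 / 15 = -2276.53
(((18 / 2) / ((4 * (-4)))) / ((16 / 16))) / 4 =-9 / 64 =-0.14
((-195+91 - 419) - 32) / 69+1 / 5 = -902 / 115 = -7.84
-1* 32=-32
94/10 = 9.40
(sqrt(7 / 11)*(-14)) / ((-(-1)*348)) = -7*sqrt(77) / 1914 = -0.03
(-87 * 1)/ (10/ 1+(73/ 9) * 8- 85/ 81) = -7047/ 5981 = -1.18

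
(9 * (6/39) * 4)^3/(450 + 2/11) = 513216/1359943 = 0.38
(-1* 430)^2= 184900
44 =44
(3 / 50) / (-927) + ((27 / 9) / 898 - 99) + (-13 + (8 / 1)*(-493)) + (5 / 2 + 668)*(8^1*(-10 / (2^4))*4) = -60581246287 / 3468525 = -17466.00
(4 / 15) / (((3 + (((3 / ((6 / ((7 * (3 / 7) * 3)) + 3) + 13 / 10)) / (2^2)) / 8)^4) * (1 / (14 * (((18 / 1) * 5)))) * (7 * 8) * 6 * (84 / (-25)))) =-201885450649600 / 2035005428661093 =-0.10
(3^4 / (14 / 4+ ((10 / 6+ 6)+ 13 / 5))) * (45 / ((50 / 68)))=148716 / 413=360.09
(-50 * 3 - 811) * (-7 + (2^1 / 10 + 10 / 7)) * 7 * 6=1084008 / 5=216801.60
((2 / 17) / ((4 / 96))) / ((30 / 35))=3.29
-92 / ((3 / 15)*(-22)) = 230 / 11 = 20.91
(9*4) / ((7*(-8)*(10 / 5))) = -9 / 28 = -0.32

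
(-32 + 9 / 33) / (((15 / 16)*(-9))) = 5584 / 1485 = 3.76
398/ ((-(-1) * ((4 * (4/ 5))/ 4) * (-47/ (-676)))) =7155.53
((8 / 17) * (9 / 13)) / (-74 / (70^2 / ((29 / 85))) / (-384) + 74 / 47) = 15918336000 / 76929871603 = 0.21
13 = 13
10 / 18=5 / 9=0.56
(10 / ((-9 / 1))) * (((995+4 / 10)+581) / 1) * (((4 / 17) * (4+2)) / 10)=-63056 / 255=-247.28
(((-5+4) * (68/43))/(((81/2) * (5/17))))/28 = -578/121905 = -0.00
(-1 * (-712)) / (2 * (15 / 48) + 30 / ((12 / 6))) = 5696 / 125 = 45.57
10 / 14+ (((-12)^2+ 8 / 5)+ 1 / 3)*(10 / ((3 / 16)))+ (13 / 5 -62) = 2433194 / 315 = 7724.43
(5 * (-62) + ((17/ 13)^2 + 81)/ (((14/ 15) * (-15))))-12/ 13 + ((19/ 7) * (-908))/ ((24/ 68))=-25906931/ 3549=-7299.78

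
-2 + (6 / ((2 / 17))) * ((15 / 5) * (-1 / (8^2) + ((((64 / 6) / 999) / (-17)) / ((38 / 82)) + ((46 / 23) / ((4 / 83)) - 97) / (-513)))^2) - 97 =-2451673817591423 / 25086902833152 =-97.73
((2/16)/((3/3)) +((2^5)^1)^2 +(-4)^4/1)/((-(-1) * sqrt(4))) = 10241/16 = 640.06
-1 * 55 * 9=-495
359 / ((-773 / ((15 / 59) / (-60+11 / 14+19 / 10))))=188475 / 91487642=0.00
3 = 3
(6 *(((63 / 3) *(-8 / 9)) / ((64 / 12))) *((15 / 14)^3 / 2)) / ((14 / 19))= -17.53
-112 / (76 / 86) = -2408 / 19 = -126.74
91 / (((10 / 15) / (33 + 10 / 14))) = 4602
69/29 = 2.38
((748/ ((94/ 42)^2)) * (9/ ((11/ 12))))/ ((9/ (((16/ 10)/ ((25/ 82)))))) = 236065536/ 276125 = 854.92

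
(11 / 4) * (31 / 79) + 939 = 297065 / 316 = 940.08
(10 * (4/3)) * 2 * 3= 80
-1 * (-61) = 61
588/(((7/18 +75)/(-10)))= -105840/1357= -78.00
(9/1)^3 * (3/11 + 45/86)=548937/946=580.27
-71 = -71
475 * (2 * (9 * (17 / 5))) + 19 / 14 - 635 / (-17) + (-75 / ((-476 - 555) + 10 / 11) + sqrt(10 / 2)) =sqrt(5) + 26166641771 / 898926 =29111.02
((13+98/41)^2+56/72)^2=12925578086656/228886641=56471.53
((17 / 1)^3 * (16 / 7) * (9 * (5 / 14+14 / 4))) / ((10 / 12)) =114610464 / 245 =467797.81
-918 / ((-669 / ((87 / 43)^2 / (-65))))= -2316114 / 26801255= -0.09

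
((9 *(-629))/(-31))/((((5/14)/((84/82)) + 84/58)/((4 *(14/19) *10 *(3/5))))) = 32434540992/18047549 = 1797.17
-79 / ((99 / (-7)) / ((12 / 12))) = 553 / 99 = 5.59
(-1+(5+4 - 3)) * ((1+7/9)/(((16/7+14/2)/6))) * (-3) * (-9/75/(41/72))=48384/13325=3.63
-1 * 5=-5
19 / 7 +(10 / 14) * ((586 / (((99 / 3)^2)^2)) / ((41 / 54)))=34221877 / 12605901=2.71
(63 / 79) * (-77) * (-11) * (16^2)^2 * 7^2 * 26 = 4455262715904 / 79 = 56395730581.06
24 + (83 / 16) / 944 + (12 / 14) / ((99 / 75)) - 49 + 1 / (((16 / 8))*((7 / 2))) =-24.20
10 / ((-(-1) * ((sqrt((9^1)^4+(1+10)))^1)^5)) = 5 * sqrt(1643) / 70963115312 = 0.00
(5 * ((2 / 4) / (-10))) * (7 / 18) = -0.10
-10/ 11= -0.91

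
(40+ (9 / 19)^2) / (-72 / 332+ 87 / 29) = 1205243 / 83391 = 14.45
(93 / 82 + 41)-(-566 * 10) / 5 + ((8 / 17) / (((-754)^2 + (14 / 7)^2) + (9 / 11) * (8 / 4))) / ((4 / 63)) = 5117881004493 / 4358855386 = 1174.13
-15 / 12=-5 / 4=-1.25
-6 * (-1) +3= 9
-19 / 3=-6.33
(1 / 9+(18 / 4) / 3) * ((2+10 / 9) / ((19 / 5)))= 2030 / 1539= 1.32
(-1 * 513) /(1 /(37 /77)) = -18981 /77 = -246.51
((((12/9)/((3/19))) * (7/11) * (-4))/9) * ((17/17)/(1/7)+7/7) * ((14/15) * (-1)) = 238336/13365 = 17.83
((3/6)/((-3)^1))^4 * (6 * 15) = 5/72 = 0.07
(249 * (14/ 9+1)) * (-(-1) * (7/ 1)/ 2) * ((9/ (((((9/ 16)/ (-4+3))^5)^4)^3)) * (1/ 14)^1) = 843227761665483921293628732229557861678666689783889147763536559566902788096/ 599003433304810403471059943169868346577158542512617035467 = 1407717743808651774.17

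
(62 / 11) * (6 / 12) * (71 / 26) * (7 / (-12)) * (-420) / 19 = 539245 / 5434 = 99.24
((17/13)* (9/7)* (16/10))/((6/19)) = 3876/455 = 8.52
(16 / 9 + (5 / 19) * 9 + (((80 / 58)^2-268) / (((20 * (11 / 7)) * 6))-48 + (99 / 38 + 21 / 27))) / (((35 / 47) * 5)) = -15569650238 / 1384180875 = -11.25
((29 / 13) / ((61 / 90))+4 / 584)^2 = 145811713609 / 13404545284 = 10.88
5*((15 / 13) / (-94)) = -75 / 1222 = -0.06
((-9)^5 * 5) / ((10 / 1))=-59049 / 2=-29524.50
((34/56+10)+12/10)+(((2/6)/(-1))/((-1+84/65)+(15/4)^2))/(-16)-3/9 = 71951951/6270180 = 11.48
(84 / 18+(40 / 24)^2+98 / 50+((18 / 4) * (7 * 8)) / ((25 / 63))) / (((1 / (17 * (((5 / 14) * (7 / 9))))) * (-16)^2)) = 11.89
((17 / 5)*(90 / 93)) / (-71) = -102 / 2201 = -0.05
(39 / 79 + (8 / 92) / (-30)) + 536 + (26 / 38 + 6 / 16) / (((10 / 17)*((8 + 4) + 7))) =84471914843 / 157424880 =536.59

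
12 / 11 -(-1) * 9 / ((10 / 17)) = 1803 / 110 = 16.39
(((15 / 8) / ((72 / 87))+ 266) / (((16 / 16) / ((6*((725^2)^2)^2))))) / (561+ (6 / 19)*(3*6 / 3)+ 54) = 24900189608523677215576171875 / 125024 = 199163277518905787813349.20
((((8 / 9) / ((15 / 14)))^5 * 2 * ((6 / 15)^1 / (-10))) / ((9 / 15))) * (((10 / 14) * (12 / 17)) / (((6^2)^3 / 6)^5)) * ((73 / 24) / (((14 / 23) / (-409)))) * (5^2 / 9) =235541873 / 44642947565657042557272000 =0.00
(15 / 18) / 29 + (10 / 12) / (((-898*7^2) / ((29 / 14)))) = 3075935 / 107188872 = 0.03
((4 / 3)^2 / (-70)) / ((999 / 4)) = -32 / 314685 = -0.00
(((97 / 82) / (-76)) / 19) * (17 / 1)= -1649 / 118408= -0.01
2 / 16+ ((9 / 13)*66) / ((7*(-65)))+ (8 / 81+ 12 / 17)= 54032011 / 65159640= 0.83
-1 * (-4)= 4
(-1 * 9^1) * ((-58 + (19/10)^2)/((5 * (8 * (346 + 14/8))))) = 48951/1391000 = 0.04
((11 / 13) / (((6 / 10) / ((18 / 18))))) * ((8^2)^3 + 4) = 369695.90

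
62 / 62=1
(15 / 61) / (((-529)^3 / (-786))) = 0.00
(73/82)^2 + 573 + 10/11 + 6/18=575.03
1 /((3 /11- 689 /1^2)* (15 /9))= -33 /37880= -0.00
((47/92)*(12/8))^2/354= 6627/3995008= 0.00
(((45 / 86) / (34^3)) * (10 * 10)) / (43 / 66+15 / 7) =259875 / 545470738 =0.00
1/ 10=0.10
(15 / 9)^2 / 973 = 25 / 8757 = 0.00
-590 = -590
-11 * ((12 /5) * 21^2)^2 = -12322316.16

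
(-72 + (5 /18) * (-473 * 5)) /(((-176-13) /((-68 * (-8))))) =3568912 /1701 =2098.13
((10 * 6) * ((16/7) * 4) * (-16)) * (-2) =122880/7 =17554.29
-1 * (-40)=40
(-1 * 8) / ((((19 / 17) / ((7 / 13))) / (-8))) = 7616 / 247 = 30.83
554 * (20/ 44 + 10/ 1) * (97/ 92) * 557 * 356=13319769370/ 11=1210888124.55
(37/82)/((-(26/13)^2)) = -37/328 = -0.11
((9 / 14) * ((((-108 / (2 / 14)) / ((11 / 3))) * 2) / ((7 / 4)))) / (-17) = 8.91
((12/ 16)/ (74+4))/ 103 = 1/ 10712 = 0.00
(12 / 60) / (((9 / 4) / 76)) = 6.76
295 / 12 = 24.58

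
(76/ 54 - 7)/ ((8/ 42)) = -1057/ 36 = -29.36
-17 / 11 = -1.55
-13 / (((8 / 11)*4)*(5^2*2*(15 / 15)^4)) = -143 / 1600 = -0.09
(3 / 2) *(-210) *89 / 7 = -4005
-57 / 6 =-9.50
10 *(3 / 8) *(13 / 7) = 195 / 28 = 6.96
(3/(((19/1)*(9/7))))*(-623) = -4361/57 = -76.51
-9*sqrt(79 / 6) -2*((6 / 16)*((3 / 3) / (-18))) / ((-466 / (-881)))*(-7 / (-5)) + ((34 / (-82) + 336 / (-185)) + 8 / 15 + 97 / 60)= 2496751 / 84830640 -3*sqrt(474) / 2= -32.63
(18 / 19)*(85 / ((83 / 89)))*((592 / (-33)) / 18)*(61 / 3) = -273187280 / 156123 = -1749.82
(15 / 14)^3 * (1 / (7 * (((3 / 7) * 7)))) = 1125 / 19208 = 0.06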